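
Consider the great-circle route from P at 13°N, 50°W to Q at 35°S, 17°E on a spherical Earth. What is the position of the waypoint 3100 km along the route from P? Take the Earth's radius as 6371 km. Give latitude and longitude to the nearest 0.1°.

Write both endpoints as unit vectors p₁, p₂ with components (cos φ cos λ, cos φ sin λ, sin φ).
The central angle between the endpoints is δ = arccos(p₁·p₂) ≈ 1.387 rad (79.5°). The total great-circle distance is δ·R ≈ 1.387 × 6371 ≈ 8836 km, so the target fraction is f = 3100/8836 ≈ 0.351.
Interpolate at f ≈ 0.351 with slerp weights a = sin((1−f)δ)/sin δ ≈ 0.797, b = sin(fδ)/sin δ ≈ 0.476.
p = a·p₁ + b·p₂ ≈ (0.872, -0.481, -0.094); φ = arcsin(p_z) ≈ -5.37°, λ = atan2(p_y, p_x) ≈ -28.89°.

≈ 5.4°S, 28.9°W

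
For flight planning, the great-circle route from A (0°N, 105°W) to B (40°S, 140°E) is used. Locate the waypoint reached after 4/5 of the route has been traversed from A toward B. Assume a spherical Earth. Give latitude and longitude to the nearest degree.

Write both endpoints as unit vectors p₁, p₂ with components (cos φ cos λ, cos φ sin λ, sin φ).
The central angle between the endpoints is δ = arccos(p₁·p₂) ≈ 1.900 rad (108.9°).
Interpolate at f = 4/5 with slerp weights a = sin((1−f)δ)/sin δ ≈ 0.392, b = sin(fδ)/sin δ ≈ 1.056.
p = a·p₁ + b·p₂ ≈ (-0.721, 0.141, -0.679); φ = arcsin(p_z) ≈ -42.73°, λ = atan2(p_y, p_x) ≈ 168.93°.

≈ (43°S, 169°E)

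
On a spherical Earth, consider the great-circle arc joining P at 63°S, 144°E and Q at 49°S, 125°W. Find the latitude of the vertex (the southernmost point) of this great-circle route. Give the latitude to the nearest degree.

The great circle lies in the plane with unit normal n̂ = (p₁ × p₂)/|p₁ × p₂|.
Here n̂_z ≈ +0.400; the vertex latitude is φ_max = arccos|n̂_z| ≈ 66.4°.
Check via Clairaut: cos φ_max = |cos φ₁| · sin C = cos(63.0°)·sin(118.3°) ≈ 0.400, again giving ≈ 66.4°.

≈ 66°S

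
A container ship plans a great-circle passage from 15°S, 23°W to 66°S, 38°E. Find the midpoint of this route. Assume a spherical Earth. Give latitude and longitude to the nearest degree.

≈ 44°S, 6°W

Convert each endpoint to a unit vector on the sphere (x = cos φ cos λ, y = cos φ sin λ, z = sin φ).
The central angle between the endpoints is δ = arccos(p₁·p₂) ≈ 1.130 rad (64.7°).
Interpolate at f = 1/2 with slerp weights a = sin((1−f)δ)/sin δ ≈ 0.592, b = sin(fδ)/sin δ ≈ 0.592.
p = a·p₁ + b·p₂ ≈ (0.716, -0.075, -0.694); φ = arcsin(p_z) ≈ -43.95°, λ = atan2(p_y, p_x) ≈ -5.99°.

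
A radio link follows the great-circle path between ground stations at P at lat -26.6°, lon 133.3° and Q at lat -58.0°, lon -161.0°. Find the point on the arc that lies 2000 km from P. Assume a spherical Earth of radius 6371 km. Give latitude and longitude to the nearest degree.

Write both endpoints as unit vectors p₁, p₂ with components (cos φ cos λ, cos φ sin λ, sin φ).
The central angle between the endpoints is δ = arccos(p₁·p₂) ≈ 0.959 rad (54.9°). The total great-circle distance is δ·R ≈ 0.959 × 6371 ≈ 6107 km, so the target fraction is f = 2000/6107 ≈ 0.327.
Interpolate at f ≈ 0.327 with slerp weights a = sin((1−f)δ)/sin δ ≈ 0.734, b = sin(fδ)/sin δ ≈ 0.377.
p = a·p₁ + b·p₂ ≈ (-0.639, 0.413, -0.649); φ = arcsin(p_z) ≈ -40.45°, λ = atan2(p_y, p_x) ≈ 147.16°.

≈ lat -40°, lon 147°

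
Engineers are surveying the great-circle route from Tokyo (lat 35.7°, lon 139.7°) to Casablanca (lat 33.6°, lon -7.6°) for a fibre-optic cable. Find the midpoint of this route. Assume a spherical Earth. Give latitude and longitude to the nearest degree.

Convert each endpoint to a unit vector on the sphere (x = cos φ cos λ, y = cos φ sin λ, z = sin φ).
The central angle between the endpoints is δ = arccos(p₁·p₂) ≈ 1.820 rad (104.3°).
Interpolate at f = 1/2 with slerp weights a = sin((1−f)δ)/sin δ ≈ 0.814, b = sin(fδ)/sin δ ≈ 0.814.
p = a·p₁ + b·p₂ ≈ (0.168, 0.338, 0.926); φ = arcsin(p_z) ≈ 67.82°, λ = atan2(p_y, p_x) ≈ 63.58°.

≈ lat 68°, lon 64°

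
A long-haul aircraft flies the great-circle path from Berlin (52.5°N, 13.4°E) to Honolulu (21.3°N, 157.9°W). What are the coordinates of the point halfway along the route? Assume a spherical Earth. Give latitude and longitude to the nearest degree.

Convert each endpoint to a unit vector on the sphere (x = cos φ cos λ, y = cos φ sin λ, z = sin φ).
The central angle between the endpoints is δ = arccos(p₁·p₂) ≈ 1.847 rad (105.8°).
Interpolate at f = 1/2 with slerp weights a = sin((1−f)δ)/sin δ ≈ 0.829, b = sin(fδ)/sin δ ≈ 0.829.
p = a·p₁ + b·p₂ ≈ (-0.225, -0.174, 0.959); φ = arcsin(p_z) ≈ 73.50°, λ = atan2(p_y, p_x) ≈ -142.31°.

≈ 74°N, 142°W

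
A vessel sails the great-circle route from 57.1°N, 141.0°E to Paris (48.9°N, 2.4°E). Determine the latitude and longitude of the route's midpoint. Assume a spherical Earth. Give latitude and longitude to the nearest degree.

≈ 75°N, 58°E

Convert each endpoint to a unit vector on the sphere (x = cos φ cos λ, y = cos φ sin λ, z = sin φ).
The central angle between the endpoints is δ = arccos(p₁·p₂) ≈ 1.197 rad (68.6°).
Interpolate at f = 1/2 with slerp weights a = sin((1−f)δ)/sin δ ≈ 0.605, b = sin(fδ)/sin δ ≈ 0.605.
p = a·p₁ + b·p₂ ≈ (0.142, 0.224, 0.964); φ = arcsin(p_z) ≈ 74.64°, λ = atan2(p_y, p_x) ≈ 57.57°.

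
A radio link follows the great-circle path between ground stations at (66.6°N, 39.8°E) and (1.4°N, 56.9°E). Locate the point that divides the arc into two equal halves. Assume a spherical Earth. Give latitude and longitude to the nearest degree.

The haversine formula gives a central angle δ ≈ 1.157 rad (66.3°) between the endpoints.
Interpolate at f = 1/2 with slerp weights a = sin((1−f)δ)/sin δ ≈ 0.597, b = sin(fδ)/sin δ ≈ 0.597.
p = a·p₁ + b·p₂ ≈ (0.508, 0.652, 0.563); φ = arcsin(p_z) ≈ 34.24°, λ = atan2(p_y, p_x) ≈ 52.06°.

≈ (34°N, 52°E)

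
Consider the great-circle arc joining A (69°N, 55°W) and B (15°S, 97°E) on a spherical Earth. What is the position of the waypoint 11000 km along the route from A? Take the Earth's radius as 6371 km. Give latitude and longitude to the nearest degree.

Convert each endpoint to a unit vector on the sphere (x = cos φ cos λ, y = cos φ sin λ, z = sin φ).
The central angle between the endpoints is δ = arccos(p₁·p₂) ≈ 2.150 rad (123.2°). The total great-circle distance is δ·R ≈ 2.150 × 6371 ≈ 13697 km, so the target fraction is f = 11000/13697 ≈ 0.803.
Interpolate at f ≈ 0.803 with slerp weights a = sin((1−f)δ)/sin δ ≈ 0.491, b = sin(fδ)/sin δ ≈ 1.180.
p = a·p₁ + b·p₂ ≈ (-0.038, 0.988, 0.153); φ = arcsin(p_z) ≈ 8.78°, λ = atan2(p_y, p_x) ≈ 92.21°.

≈ (9°N, 92°E)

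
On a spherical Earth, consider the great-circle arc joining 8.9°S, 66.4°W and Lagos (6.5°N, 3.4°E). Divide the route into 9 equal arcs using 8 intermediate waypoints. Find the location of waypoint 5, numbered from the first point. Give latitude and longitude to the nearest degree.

≈ 1°S, 28°W

From cos δ = sin φ₁ sin φ₂ + cos φ₁ cos φ₂ cos Δλ, the central angle is δ ≈ 1.244 rad (71.3°).
Interpolate at f = 5/9 with slerp weights a = sin((1−f)δ)/sin δ ≈ 0.554, b = sin(fδ)/sin δ ≈ 0.673.
p = a·p₁ + b·p₂ ≈ (0.887, -0.462, -0.010); φ = arcsin(p_z) ≈ -0.55°, λ = atan2(p_y, p_x) ≈ -27.53°.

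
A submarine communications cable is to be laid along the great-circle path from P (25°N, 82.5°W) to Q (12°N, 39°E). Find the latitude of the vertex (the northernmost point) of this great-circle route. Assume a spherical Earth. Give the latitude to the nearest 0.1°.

The great circle lies in the plane with unit normal n̂ = (p₁ × p₂)/|p₁ × p₂|.
Here n̂_z ≈ +0.815; the vertex latitude is φ_max = arccos|n̂_z| ≈ 35.4°.

≈ 35.4°N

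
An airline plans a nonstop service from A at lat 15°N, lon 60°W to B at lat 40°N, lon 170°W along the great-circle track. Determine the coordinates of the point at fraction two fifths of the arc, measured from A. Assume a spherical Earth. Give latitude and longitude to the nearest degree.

≈ lat 38°N, lon 94°W

The haversine formula gives a central angle δ ≈ 1.658 rad (95.0°) between the endpoints.
Interpolate at f = 2/5 with slerp weights a = sin((1−f)δ)/sin δ ≈ 0.842, b = sin(fδ)/sin δ ≈ 0.618.
p = a·p₁ + b·p₂ ≈ (-0.060, -0.786, 0.615); φ = arcsin(p_z) ≈ 37.95°, λ = atan2(p_y, p_x) ≈ -94.33°.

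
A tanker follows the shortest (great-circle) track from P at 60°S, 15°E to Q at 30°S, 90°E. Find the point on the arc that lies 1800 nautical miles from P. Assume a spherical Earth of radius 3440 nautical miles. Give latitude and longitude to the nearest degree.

≈ 50°S, 66°E

Convert each endpoint to a unit vector on the sphere (x = cos φ cos λ, y = cos φ sin λ, z = sin φ).
The central angle between the endpoints is δ = arccos(p₁·p₂) ≈ 0.994 rad (57.0°). The total great-circle distance is δ·R ≈ 0.994 × 3440 ≈ 3420 nmi, so the target fraction is f = 1800/3420 ≈ 0.526.
Interpolate at f ≈ 0.526 with slerp weights a = sin((1−f)δ)/sin δ ≈ 0.541, b = sin(fδ)/sin δ ≈ 0.596.
p = a·p₁ + b·p₂ ≈ (0.261, 0.586, -0.767); φ = arcsin(p_z) ≈ -50.07°, λ = atan2(p_y, p_x) ≈ 65.97°.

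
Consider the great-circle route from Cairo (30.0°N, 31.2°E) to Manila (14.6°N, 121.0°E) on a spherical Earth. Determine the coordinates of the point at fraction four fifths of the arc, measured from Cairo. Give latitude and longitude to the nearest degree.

≈ 22°N, 105°E

From cos δ = sin φ₁ sin φ₂ + cos φ₁ cos φ₂ cos Δλ, the central angle is δ ≈ 1.441 rad (82.6°).
Interpolate at f = 4/5 with slerp weights a = sin((1−f)δ)/sin δ ≈ 0.287, b = sin(fδ)/sin δ ≈ 0.922.
p = a·p₁ + b·p₂ ≈ (-0.247, 0.893, 0.376); φ = arcsin(p_z) ≈ 22.07°, λ = atan2(p_y, p_x) ≈ 105.46°.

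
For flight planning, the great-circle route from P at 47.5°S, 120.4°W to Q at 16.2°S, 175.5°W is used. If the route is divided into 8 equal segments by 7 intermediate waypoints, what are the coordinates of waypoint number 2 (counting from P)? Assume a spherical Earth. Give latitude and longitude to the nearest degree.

≈ 42°S, 138°W

Write both endpoints as unit vectors p₁, p₂ with components (cos φ cos λ, cos φ sin λ, sin φ).
The central angle between the endpoints is δ = arccos(p₁·p₂) ≈ 0.956 rad (54.8°).
Interpolate at f = 2/8 with slerp weights a = sin((1−f)δ)/sin δ ≈ 0.804, b = sin(fδ)/sin δ ≈ 0.290.
p = a·p₁ + b·p₂ ≈ (-0.552, -0.491, -0.674); φ = arcsin(p_z) ≈ -42.37°, λ = atan2(p_y, p_x) ≈ -138.39°.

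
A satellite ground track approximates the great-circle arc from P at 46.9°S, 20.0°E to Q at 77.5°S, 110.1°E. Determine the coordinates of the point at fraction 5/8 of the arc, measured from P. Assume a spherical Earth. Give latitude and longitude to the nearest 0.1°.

The haversine formula gives a central angle δ ≈ 0.778 rad (44.6°) between the endpoints.
Interpolate at f = 5/8 with slerp weights a = sin((1−f)δ)/sin δ ≈ 0.410, b = sin(fδ)/sin δ ≈ 0.666.
p = a·p₁ + b·p₂ ≈ (0.214, 0.231, -0.949); φ = arcsin(p_z) ≈ -71.66°, λ = atan2(p_y, p_x) ≈ 47.25°.

≈ 71.7°S, 47.3°E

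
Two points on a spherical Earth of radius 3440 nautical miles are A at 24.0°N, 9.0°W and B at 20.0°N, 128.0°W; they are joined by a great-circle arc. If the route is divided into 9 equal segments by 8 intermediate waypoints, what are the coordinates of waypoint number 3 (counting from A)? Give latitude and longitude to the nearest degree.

≈ 37°N, 47°W

The haversine formula gives a central angle δ ≈ 1.852 rad (106.1°) between the endpoints.
Interpolate at f = 3/9 with slerp weights a = sin((1−f)δ)/sin δ ≈ 0.982, b = sin(fδ)/sin δ ≈ 0.602.
p = a·p₁ + b·p₂ ≈ (0.538, -0.586, 0.606); φ = arcsin(p_z) ≈ 37.27°, λ = atan2(p_y, p_x) ≈ -47.47°.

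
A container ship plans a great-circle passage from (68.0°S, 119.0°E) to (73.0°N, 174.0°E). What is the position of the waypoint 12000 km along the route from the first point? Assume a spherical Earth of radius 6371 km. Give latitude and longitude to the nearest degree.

Write both endpoints as unit vectors p₁, p₂ with components (cos φ cos λ, cos φ sin λ, sin φ).
The central angle between the endpoints is δ = arccos(p₁·p₂) ≈ 2.539 rad (145.5°). The total great-circle distance is δ·R ≈ 2.539 × 6371 ≈ 16176 km, so the target fraction is f = 12000/16176 ≈ 0.742.
Interpolate at f ≈ 0.742 with slerp weights a = sin((1−f)δ)/sin δ ≈ 1.075, b = sin(fδ)/sin δ ≈ 1.679.
p = a·p₁ + b·p₂ ≈ (-0.683, 0.404, 0.608); φ = arcsin(p_z) ≈ 37.47°, λ = atan2(p_y, p_x) ≈ 149.43°.

≈ (37°N, 149°E)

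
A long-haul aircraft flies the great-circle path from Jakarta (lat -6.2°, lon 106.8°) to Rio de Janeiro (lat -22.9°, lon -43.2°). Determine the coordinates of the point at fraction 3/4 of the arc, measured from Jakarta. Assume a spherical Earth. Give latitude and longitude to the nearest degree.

Convert each endpoint to a unit vector on the sphere (x = cos φ cos λ, y = cos φ sin λ, z = sin φ).
The central angle between the endpoints is δ = arccos(p₁·p₂) ≈ 2.420 rad (138.7°).
Interpolate at f = 3/4 with slerp weights a = sin((1−f)δ)/sin δ ≈ 0.862, b = sin(fδ)/sin δ ≈ 1.470.
p = a·p₁ + b·p₂ ≈ (0.739, -0.107, -0.665); φ = arcsin(p_z) ≈ -41.68°, λ = atan2(p_y, p_x) ≈ -8.21°.

≈ lat -42°, lon -8°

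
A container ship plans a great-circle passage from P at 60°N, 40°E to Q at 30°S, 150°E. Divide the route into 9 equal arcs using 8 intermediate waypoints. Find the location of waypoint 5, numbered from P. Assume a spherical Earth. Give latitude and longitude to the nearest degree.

Write both endpoints as unit vectors p₁, p₂ with components (cos φ cos λ, cos φ sin λ, sin φ).
The central angle between the endpoints is δ = arccos(p₁·p₂) ≈ 2.191 rad (125.5°).
Interpolate at f = 5/9 with slerp weights a = sin((1−f)δ)/sin δ ≈ 1.016, b = sin(fδ)/sin δ ≈ 1.153.
p = a·p₁ + b·p₂ ≈ (-0.475, 0.826, 0.304); φ = arcsin(p_z) ≈ 17.68°, λ = atan2(p_y, p_x) ≈ 119.93°.

≈ 18°N, 120°E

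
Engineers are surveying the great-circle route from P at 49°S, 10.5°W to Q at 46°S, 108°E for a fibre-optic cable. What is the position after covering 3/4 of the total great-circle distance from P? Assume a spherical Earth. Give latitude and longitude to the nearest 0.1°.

Write both endpoints as unit vectors p₁, p₂ with components (cos φ cos λ, cos φ sin λ, sin φ).
The central angle between the endpoints is δ = arccos(p₁·p₂) ≈ 1.239 rad (71.0°).
Interpolate at f = 3/4 with slerp weights a = sin((1−f)δ)/sin δ ≈ 0.322, b = sin(fδ)/sin δ ≈ 0.847.
p = a·p₁ + b·p₂ ≈ (0.026, 0.521, -0.853); φ = arcsin(p_z) ≈ -58.54°, λ = atan2(p_y, p_x) ≈ 87.13°.

≈ 58.5°S, 87.1°E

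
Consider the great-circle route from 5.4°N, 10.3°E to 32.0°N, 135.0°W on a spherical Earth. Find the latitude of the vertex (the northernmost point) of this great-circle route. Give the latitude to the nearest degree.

The great circle lies in the plane with unit normal n̂ = (p₁ × p₂)/|p₁ × p₂|.
Here n̂_z ≈ -0.628; the vertex latitude is φ_max = arccos|n̂_z| ≈ 51.1°.
Check via Clairaut: cos φ_max = |cos φ₁| · sin C = cos(5.4°)·sin(39.1°) ≈ 0.628, again giving ≈ 51.1°.

≈ 51°N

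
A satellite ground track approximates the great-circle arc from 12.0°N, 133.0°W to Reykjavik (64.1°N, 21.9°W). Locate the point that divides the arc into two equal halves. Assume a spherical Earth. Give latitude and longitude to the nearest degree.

≈ 50°N, 107°W

Convert each endpoint to a unit vector on the sphere (x = cos φ cos λ, y = cos φ sin λ, z = sin φ).
The central angle between the endpoints is δ = arccos(p₁·p₂) ≈ 1.538 rad (88.1°).
Interpolate at f = 1/2 with slerp weights a = sin((1−f)δ)/sin δ ≈ 0.696, b = sin(fδ)/sin δ ≈ 0.696.
p = a·p₁ + b·p₂ ≈ (-0.182, -0.611, 0.770); φ = arcsin(p_z) ≈ 50.39°, λ = atan2(p_y, p_x) ≈ -106.60°.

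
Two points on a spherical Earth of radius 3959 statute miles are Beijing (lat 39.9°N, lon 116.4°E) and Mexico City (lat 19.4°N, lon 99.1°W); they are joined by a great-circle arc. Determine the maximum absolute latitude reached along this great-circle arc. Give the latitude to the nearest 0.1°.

≈ 63.0°N

The great circle lies in the plane with unit normal n̂ = (p₁ × p₂)/|p₁ × p₂|.
Here n̂_z ≈ +0.453; the vertex latitude is φ_max = arccos|n̂_z| ≈ 63.0°.
Check via Clairaut: cos φ_max = |cos φ₁| · sin C = cos(39.9°)·sin(36.2°) ≈ 0.453, again giving ≈ 63.0°.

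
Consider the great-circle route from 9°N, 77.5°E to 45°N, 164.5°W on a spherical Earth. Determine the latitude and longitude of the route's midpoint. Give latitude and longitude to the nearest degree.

≈ 44°N, 121°E

From cos δ = sin φ₁ sin φ₂ + cos φ₁ cos φ₂ cos Δλ, the central angle is δ ≈ 1.790 rad (102.5°).
Interpolate at f = 1/2 with slerp weights a = sin((1−f)δ)/sin δ ≈ 0.799, b = sin(fδ)/sin δ ≈ 0.799.
p = a·p₁ + b·p₂ ≈ (-0.374, 0.620, 0.690); φ = arcsin(p_z) ≈ 43.64°, λ = atan2(p_y, p_x) ≈ 121.10°.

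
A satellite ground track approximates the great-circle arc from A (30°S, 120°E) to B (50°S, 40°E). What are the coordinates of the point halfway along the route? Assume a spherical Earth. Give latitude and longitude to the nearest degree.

≈ (47°S, 87°E)

Convert each endpoint to a unit vector on the sphere (x = cos φ cos λ, y = cos φ sin λ, z = sin φ).
The central angle between the endpoints is δ = arccos(p₁·p₂) ≈ 1.070 rad (61.3°).
Interpolate at f = 1/2 with slerp weights a = sin((1−f)δ)/sin δ ≈ 0.581, b = sin(fδ)/sin δ ≈ 0.581.
p = a·p₁ + b·p₂ ≈ (0.035, 0.676, -0.736); φ = arcsin(p_z) ≈ -47.39°, λ = atan2(p_y, p_x) ≈ 87.08°.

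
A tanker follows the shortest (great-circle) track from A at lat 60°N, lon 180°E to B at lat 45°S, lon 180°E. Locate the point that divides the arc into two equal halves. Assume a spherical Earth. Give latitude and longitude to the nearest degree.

≈ lat 7°N, lon 180°E

From cos δ = sin φ₁ sin φ₂ + cos φ₁ cos φ₂ cos Δλ, the central angle is δ ≈ 1.833 rad (105.0°).
Interpolate at f = 1/2 with slerp weights a = sin((1−f)δ)/sin δ ≈ 0.821, b = sin(fδ)/sin δ ≈ 0.821.
p = a·p₁ + b·p₂ ≈ (-0.991, -0.000, 0.131); φ = arcsin(p_z) ≈ 7.50°, λ = atan2(p_y, p_x) ≈ -180.00°.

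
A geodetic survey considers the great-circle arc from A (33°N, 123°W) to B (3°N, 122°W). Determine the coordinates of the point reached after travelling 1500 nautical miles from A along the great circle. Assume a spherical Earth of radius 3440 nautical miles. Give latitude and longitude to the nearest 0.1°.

Write both endpoints as unit vectors p₁, p₂ with components (cos φ cos λ, cos φ sin λ, sin φ).
The central angle between the endpoints is δ = arccos(p₁·p₂) ≈ 0.524 rad (30.0°). The total great-circle distance is δ·R ≈ 0.524 × 3440 ≈ 1802 nmi, so the target fraction is f = 1500/1802 ≈ 0.832.
Interpolate at f ≈ 0.832 with slerp weights a = sin((1−f)δ)/sin δ ≈ 0.175, b = sin(fδ)/sin δ ≈ 0.844.
p = a·p₁ + b·p₂ ≈ (-0.527, -0.838, 0.140); φ = arcsin(p_z) ≈ 8.03°, λ = atan2(p_y, p_x) ≈ -122.15°.

≈ (8.0°N, 122.1°W)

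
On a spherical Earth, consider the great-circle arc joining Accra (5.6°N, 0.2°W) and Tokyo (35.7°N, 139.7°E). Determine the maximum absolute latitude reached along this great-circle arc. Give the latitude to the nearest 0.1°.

The great circle lies in the plane with unit normal n̂ = (p₁ × p₂)/|p₁ × p₂|.
Here n̂_z ≈ +0.629; the vertex latitude is φ_max = arccos|n̂_z| ≈ 51.0°.

≈ 51.0°N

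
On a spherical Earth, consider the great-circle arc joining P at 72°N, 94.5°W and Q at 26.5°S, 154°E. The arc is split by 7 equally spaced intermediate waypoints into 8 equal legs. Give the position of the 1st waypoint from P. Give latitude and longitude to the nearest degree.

≈ 69°N, 141°W

Convert each endpoint to a unit vector on the sphere (x = cos φ cos λ, y = cos φ sin λ, z = sin φ).
The central angle between the endpoints is δ = arccos(p₁·p₂) ≈ 2.124 rad (121.7°).
Interpolate at f = 1/8 with slerp weights a = sin((1−f)δ)/sin δ ≈ 1.127, b = sin(fδ)/sin δ ≈ 0.309.
p = a·p₁ + b·p₂ ≈ (-0.275, -0.226, 0.934); φ = arcsin(p_z) ≈ 69.12°, λ = atan2(p_y, p_x) ≈ -140.61°.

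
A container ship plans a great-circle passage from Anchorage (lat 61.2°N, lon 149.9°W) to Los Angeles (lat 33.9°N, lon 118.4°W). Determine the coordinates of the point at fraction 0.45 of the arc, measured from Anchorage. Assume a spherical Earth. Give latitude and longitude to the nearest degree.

≈ lat 50°N, lon 131°W

Convert each endpoint to a unit vector on the sphere (x = cos φ cos λ, y = cos φ sin λ, z = sin φ).
The central angle between the endpoints is δ = arccos(p₁·p₂) ≈ 0.592 rad (33.9°).
Interpolate at f = 0.45 with slerp weights a = sin((1−f)δ)/sin δ ≈ 0.573, b = sin(fδ)/sin δ ≈ 0.472.
p = a·p₁ + b·p₂ ≈ (-0.425, -0.483, 0.765); φ = arcsin(p_z) ≈ 49.95°, λ = atan2(p_y, p_x) ≈ -131.36°.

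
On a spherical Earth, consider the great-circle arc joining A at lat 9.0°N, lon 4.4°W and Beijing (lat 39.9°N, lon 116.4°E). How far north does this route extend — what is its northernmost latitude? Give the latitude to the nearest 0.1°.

≈ 47.2°N

The great circle lies in the plane with unit normal n̂ = (p₁ × p₂)/|p₁ × p₂|.
Here n̂_z ≈ +0.680; the vertex latitude is φ_max = arccos|n̂_z| ≈ 47.2°.
Check via Clairaut: cos φ_max = |cos φ₁| · sin C = cos(9.0°)·sin(43.5°) ≈ 0.680, again giving ≈ 47.2°.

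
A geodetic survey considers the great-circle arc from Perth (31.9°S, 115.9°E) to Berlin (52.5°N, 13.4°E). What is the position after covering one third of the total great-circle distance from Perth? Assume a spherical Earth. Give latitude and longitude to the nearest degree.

Convert each endpoint to a unit vector on the sphere (x = cos φ cos λ, y = cos φ sin λ, z = sin φ).
The central angle between the endpoints is δ = arccos(p₁·p₂) ≈ 2.131 rad (122.1°).
Interpolate at f = 1/3 with slerp weights a = sin((1−f)δ)/sin δ ≈ 1.167, b = sin(fδ)/sin δ ≈ 0.770.
p = a·p₁ + b·p₂ ≈ (0.023, 1.000, -0.006); φ = arcsin(p_z) ≈ -0.35°, λ = atan2(p_y, p_x) ≈ 88.68°.

≈ (0°N, 89°E)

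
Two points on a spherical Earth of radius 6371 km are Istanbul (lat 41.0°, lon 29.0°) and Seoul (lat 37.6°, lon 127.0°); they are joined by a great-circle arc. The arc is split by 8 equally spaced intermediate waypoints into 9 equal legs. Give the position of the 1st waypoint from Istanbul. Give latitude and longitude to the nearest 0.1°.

From cos δ = sin φ₁ sin φ₂ + cos φ₁ cos φ₂ cos Δλ, the central angle is δ ≈ 1.248 rad (71.5°).
Interpolate at f = 1/9 with slerp weights a = sin((1−f)δ)/sin δ ≈ 0.944, b = sin(fδ)/sin δ ≈ 0.146.
p = a·p₁ + b·p₂ ≈ (0.554, 0.438, 0.708); φ = arcsin(p_z) ≈ 45.10°, λ = atan2(p_y, p_x) ≈ 38.32°.

≈ lat 45.1°, lon 38.3°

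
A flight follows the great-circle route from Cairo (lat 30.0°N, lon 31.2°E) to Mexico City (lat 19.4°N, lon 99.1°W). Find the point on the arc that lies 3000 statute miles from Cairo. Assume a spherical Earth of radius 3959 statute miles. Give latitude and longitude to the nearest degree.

Write both endpoints as unit vectors p₁, p₂ with components (cos φ cos λ, cos φ sin λ, sin φ).
The central angle between the endpoints is δ = arccos(p₁·p₂) ≈ 1.941 rad (111.2°). The total great-circle distance is δ·R ≈ 1.941 × 3959 ≈ 7686 mi, so the target fraction is f = 3000/7686 ≈ 0.390.
Interpolate at f ≈ 0.390 with slerp weights a = sin((1−f)δ)/sin δ ≈ 0.993, b = sin(fδ)/sin δ ≈ 0.737.
p = a·p₁ + b·p₂ ≈ (0.626, -0.241, 0.742); φ = arcsin(p_z) ≈ 47.87°, λ = atan2(p_y, p_x) ≈ -21.06°.

≈ lat 48°N, lon 21°W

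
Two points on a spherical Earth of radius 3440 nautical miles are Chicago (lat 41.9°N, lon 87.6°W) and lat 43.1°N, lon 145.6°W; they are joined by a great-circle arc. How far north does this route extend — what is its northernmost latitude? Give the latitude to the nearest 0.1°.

The great circle lies in the plane with unit normal n̂ = (p₁ × p₂)/|p₁ × p₂|.
Here n̂_z ≈ -0.690; the vertex latitude is φ_max = arccos|n̂_z| ≈ 46.4°.
Check via Clairaut: cos φ_max = |cos φ₁| · sin C = cos(41.9°)·sin(68.0°) ≈ 0.690, again giving ≈ 46.4°.

≈ 46.4°N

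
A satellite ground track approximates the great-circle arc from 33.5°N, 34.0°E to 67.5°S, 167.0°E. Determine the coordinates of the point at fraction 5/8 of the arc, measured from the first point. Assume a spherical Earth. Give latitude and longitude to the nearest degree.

Convert each endpoint to a unit vector on the sphere (x = cos φ cos λ, y = cos φ sin λ, z = sin φ).
The central angle between the endpoints is δ = arccos(p₁·p₂) ≈ 2.386 rad (136.7°).
Interpolate at f = 5/8 with slerp weights a = sin((1−f)δ)/sin δ ≈ 1.137, b = sin(fδ)/sin δ ≈ 1.453.
p = a·p₁ + b·p₂ ≈ (0.244, 0.655, -0.715); φ = arcsin(p_z) ≈ -45.64°, λ = atan2(p_y, p_x) ≈ 69.56°.

≈ 46°S, 70°E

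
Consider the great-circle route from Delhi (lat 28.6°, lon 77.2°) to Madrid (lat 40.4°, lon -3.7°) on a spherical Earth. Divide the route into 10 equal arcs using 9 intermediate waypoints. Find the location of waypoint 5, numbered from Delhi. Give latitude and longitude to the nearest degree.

≈ lat 42°, lon 40°

Write both endpoints as unit vectors p₁, p₂ with components (cos φ cos λ, cos φ sin λ, sin φ).
The central angle between the endpoints is δ = arccos(p₁·p₂) ≈ 1.142 rad (65.4°).
Interpolate at f = 5/10 with slerp weights a = sin((1−f)δ)/sin δ ≈ 0.594, b = sin(fδ)/sin δ ≈ 0.594.
p = a·p₁ + b·p₂ ≈ (0.567, 0.480, 0.670); φ = arcsin(p_z) ≈ 42.03°, λ = atan2(p_y, p_x) ≈ 40.22°.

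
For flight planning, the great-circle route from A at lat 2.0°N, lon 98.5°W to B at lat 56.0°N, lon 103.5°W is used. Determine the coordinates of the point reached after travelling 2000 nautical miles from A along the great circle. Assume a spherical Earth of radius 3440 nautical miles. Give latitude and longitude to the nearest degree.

≈ lat 35°N, lon 101°W

Convert each endpoint to a unit vector on the sphere (x = cos φ cos λ, y = cos φ sin λ, z = sin φ).
The central angle between the endpoints is δ = arccos(p₁·p₂) ≈ 0.945 rad (54.2°). The total great-circle distance is δ·R ≈ 0.945 × 3440 ≈ 3251 nmi, so the target fraction is f = 2000/3251 ≈ 0.615.
Interpolate at f ≈ 0.615 with slerp weights a = sin((1−f)δ)/sin δ ≈ 0.439, b = sin(fδ)/sin δ ≈ 0.678.
p = a·p₁ + b·p₂ ≈ (-0.153, -0.802, 0.577); φ = arcsin(p_z) ≈ 35.24°, λ = atan2(p_y, p_x) ≈ -100.82°.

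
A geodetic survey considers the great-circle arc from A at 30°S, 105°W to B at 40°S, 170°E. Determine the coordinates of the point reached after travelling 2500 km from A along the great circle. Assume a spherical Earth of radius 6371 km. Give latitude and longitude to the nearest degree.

≈ 40°S, 129°W

Write both endpoints as unit vectors p₁, p₂ with components (cos φ cos λ, cos φ sin λ, sin φ).
The central angle between the endpoints is δ = arccos(p₁·p₂) ≈ 1.182 rad (67.7°). The total great-circle distance is δ·R ≈ 1.182 × 6371 ≈ 7530 km, so the target fraction is f = 2500/7530 ≈ 0.332.
Interpolate at f ≈ 0.332 with slerp weights a = sin((1−f)δ)/sin δ ≈ 0.767, b = sin(fδ)/sin δ ≈ 0.413.
p = a·p₁ + b·p₂ ≈ (-0.484, -0.587, -0.649); φ = arcsin(p_z) ≈ -40.49°, λ = atan2(p_y, p_x) ≈ -129.50°.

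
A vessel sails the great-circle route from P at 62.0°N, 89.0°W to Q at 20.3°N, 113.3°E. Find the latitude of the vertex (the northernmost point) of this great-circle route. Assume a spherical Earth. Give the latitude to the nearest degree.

The great circle lies in the plane with unit normal n̂ = (p₁ × p₂)/|p₁ × p₂|.
Here n̂_z ≈ -0.168; the vertex latitude is φ_max = arccos|n̂_z| ≈ 80.3°.
Check via Clairaut: cos φ_max = |cos φ₁| · sin C = cos(62.0°)·sin(21.0°) ≈ 0.168, again giving ≈ 80.3°.

≈ 80°N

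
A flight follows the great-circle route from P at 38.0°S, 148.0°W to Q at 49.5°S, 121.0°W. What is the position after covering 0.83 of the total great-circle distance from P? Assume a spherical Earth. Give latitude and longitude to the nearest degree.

≈ 48°S, 126°W

Convert each endpoint to a unit vector on the sphere (x = cos φ cos λ, y = cos φ sin λ, z = sin φ).
The central angle between the endpoints is δ = arccos(p₁·p₂) ≈ 0.392 rad (22.5°).
Interpolate at f = 0.83 with slerp weights a = sin((1−f)δ)/sin δ ≈ 0.174, b = sin(fδ)/sin δ ≈ 0.837.
p = a·p₁ + b·p₂ ≈ (-0.396, -0.539, -0.744); φ = arcsin(p_z) ≈ -48.03°, λ = atan2(p_y, p_x) ≈ -126.35°.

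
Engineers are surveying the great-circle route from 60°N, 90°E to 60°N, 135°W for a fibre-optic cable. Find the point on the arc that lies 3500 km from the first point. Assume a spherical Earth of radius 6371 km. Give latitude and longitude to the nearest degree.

≈ 77°N, 175°E

Convert each endpoint to a unit vector on the sphere (x = cos φ cos λ, y = cos φ sin λ, z = sin φ).
The central angle between the endpoints is δ = arccos(p₁·p₂) ≈ 0.960 rad (55.0°). The total great-circle distance is δ·R ≈ 0.960 × 6371 ≈ 6118 km, so the target fraction is f = 3500/6118 ≈ 0.572.
Interpolate at f ≈ 0.572 with slerp weights a = sin((1−f)δ)/sin δ ≈ 0.488, b = sin(fδ)/sin δ ≈ 0.637.
p = a·p₁ + b·p₂ ≈ (-0.225, 0.018, 0.974); φ = arcsin(p_z) ≈ 76.94°, λ = atan2(p_y, p_x) ≈ 175.31°.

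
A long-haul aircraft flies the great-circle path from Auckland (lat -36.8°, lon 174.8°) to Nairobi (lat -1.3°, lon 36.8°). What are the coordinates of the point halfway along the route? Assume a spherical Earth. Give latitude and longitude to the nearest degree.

≈ lat -43°, lon 90°

Write both endpoints as unit vectors p₁, p₂ with components (cos φ cos λ, cos φ sin λ, sin φ).
The central angle between the endpoints is δ = arccos(p₁·p₂) ≈ 2.191 rad (125.5°).
Interpolate at f = 1/2 with slerp weights a = sin((1−f)δ)/sin δ ≈ 1.093, b = sin(fδ)/sin δ ≈ 1.093.
p = a·p₁ + b·p₂ ≈ (0.003, 0.734, -0.679); φ = arcsin(p_z) ≈ -42.80°, λ = atan2(p_y, p_x) ≈ 89.74°.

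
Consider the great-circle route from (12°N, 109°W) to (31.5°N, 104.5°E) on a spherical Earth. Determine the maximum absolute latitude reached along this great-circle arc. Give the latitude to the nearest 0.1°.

The great circle lies in the plane with unit normal n̂ = (p₁ × p₂)/|p₁ × p₂|.
Here n̂_z ≈ -0.569; the vertex latitude is φ_max = arccos|n̂_z| ≈ 55.4°.
Check via Clairaut: cos φ_max = |cos φ₁| · sin C = cos(12.0°)·sin(35.5°) ≈ 0.569, again giving ≈ 55.4°.

≈ 55.4°N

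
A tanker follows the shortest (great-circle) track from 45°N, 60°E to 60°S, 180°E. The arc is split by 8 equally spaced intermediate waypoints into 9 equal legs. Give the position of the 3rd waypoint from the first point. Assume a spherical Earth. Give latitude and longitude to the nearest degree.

≈ 6°N, 91°E

From cos δ = sin φ₁ sin φ₂ + cos φ₁ cos φ₂ cos Δλ, the central angle is δ ≈ 2.480 rad (142.1°).
Interpolate at f = 3/9 with slerp weights a = sin((1−f)δ)/sin δ ≈ 1.623, b = sin(fδ)/sin δ ≈ 1.198.
p = a·p₁ + b·p₂ ≈ (-0.025, 0.994, 0.110); φ = arcsin(p_z) ≈ 6.31°, λ = atan2(p_y, p_x) ≈ 91.46°.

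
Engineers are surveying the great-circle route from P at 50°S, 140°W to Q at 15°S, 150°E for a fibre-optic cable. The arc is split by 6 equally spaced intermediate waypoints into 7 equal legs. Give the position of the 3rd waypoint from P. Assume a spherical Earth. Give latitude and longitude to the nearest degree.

The haversine formula gives a central angle δ ≈ 1.148 rad (65.8°) between the endpoints.
Interpolate at f = 3/7 with slerp weights a = sin((1−f)δ)/sin δ ≈ 0.669, b = sin(fδ)/sin δ ≈ 0.518.
p = a·p₁ + b·p₂ ≈ (-0.763, -0.026, -0.646); φ = arcsin(p_z) ≈ -40.27°, λ = atan2(p_y, p_x) ≈ -178.03°.

≈ 40°S, 178°W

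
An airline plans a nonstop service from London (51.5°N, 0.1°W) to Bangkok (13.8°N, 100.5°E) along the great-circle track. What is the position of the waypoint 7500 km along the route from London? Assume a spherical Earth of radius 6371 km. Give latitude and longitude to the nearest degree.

≈ (28°N, 88°E)

Write both endpoints as unit vectors p₁, p₂ with components (cos φ cos λ, cos φ sin λ, sin φ).
The central angle between the endpoints is δ = arccos(p₁·p₂) ≈ 1.495 rad (85.7°). The total great-circle distance is δ·R ≈ 1.495 × 6371 ≈ 9526 km, so the target fraction is f = 7500/9526 ≈ 0.787.
Interpolate at f ≈ 0.787 with slerp weights a = sin((1−f)δ)/sin δ ≈ 0.314, b = sin(fδ)/sin δ ≈ 0.926.
p = a·p₁ + b·p₂ ≈ (0.031, 0.884, 0.466); φ = arcsin(p_z) ≈ 27.80°, λ = atan2(p_y, p_x) ≈ 87.97°.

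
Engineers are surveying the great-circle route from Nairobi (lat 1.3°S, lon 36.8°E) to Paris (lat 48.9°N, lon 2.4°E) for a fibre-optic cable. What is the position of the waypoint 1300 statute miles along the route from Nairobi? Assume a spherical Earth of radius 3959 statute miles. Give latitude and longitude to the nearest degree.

From cos δ = sin φ₁ sin φ₂ + cos φ₁ cos φ₂ cos Δλ, the central angle is δ ≈ 1.018 rad (58.3°). The total great-circle distance is δ·R ≈ 1.018 × 3959 ≈ 4030 mi, so the target fraction is f = 1300/4030 ≈ 0.323.
Interpolate at f ≈ 0.323 with slerp weights a = sin((1−f)δ)/sin δ ≈ 0.748, b = sin(fδ)/sin δ ≈ 0.379.
p = a·p₁ + b·p₂ ≈ (0.847, 0.458, 0.269); φ = arcsin(p_z) ≈ 15.58°, λ = atan2(p_y, p_x) ≈ 28.40°.

≈ lat 16°N, lon 28°E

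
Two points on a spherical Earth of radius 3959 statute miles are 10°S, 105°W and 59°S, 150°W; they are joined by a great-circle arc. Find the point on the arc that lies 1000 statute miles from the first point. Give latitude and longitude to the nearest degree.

Convert each endpoint to a unit vector on the sphere (x = cos φ cos λ, y = cos φ sin λ, z = sin φ).
The central angle between the endpoints is δ = arccos(p₁·p₂) ≈ 1.039 rad (59.5°). The total great-circle distance is δ·R ≈ 1.039 × 3959 ≈ 4111 mi, so the target fraction is f = 1000/4111 ≈ 0.243.
Interpolate at f ≈ 0.243 with slerp weights a = sin((1−f)δ)/sin δ ≈ 0.821, b = sin(fδ)/sin δ ≈ 0.290.
p = a·p₁ + b·p₂ ≈ (-0.339, -0.856, -0.391); φ = arcsin(p_z) ≈ -23.03°, λ = atan2(p_y, p_x) ≈ -111.59°.

≈ 23°S, 112°W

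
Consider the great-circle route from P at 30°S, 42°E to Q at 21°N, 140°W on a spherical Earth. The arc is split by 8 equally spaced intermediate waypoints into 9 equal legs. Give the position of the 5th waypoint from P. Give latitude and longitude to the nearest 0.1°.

The haversine formula gives a central angle δ ≈ 2.981 rad (170.8°) between the endpoints.
Interpolate at f = 5/9 with slerp weights a = sin((1−f)δ)/sin δ ≈ 6.081, b = sin(fδ)/sin δ ≈ 6.246.
p = a·p₁ + b·p₂ ≈ (-0.554, -0.225, -0.802); φ = arcsin(p_z) ≈ -53.32°, λ = atan2(p_y, p_x) ≈ -157.92°.

≈ 53.3°S, 157.9°W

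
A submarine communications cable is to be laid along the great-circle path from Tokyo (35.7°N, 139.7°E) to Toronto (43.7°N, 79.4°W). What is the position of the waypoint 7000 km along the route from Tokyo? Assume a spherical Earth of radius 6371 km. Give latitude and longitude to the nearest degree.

≈ (65°N, 117°W)

From cos δ = sin φ₁ sin φ₂ + cos φ₁ cos φ₂ cos Δλ, the central angle is δ ≈ 1.623 rad (93.0°). The total great-circle distance is δ·R ≈ 1.623 × 6371 ≈ 10342 km, so the target fraction is f = 7000/10342 ≈ 0.677.
Interpolate at f ≈ 0.677 with slerp weights a = sin((1−f)δ)/sin δ ≈ 0.502, b = sin(fδ)/sin δ ≈ 0.892.
p = a·p₁ + b·p₂ ≈ (-0.192, -0.370, 0.909); φ = arcsin(p_z) ≈ 65.34°, λ = atan2(p_y, p_x) ≈ -117.40°.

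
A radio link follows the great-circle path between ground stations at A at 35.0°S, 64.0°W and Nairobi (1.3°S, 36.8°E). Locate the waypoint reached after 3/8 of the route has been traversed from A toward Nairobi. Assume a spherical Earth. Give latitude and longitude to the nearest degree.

≈ 31°S, 20°W

Convert each endpoint to a unit vector on the sphere (x = cos φ cos λ, y = cos φ sin λ, z = sin φ).
The central angle between the endpoints is δ = arccos(p₁·p₂) ≈ 1.712 rad (98.1°).
Interpolate at f = 3/8 with slerp weights a = sin((1−f)δ)/sin δ ≈ 0.886, b = sin(fδ)/sin δ ≈ 0.605.
p = a·p₁ + b·p₂ ≈ (0.802, -0.290, -0.522); φ = arcsin(p_z) ≈ -31.46°, λ = atan2(p_y, p_x) ≈ -19.88°.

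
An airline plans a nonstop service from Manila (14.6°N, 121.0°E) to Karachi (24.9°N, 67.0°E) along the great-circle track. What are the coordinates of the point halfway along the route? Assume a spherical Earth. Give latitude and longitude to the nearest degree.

≈ 22°N, 95°E

Write both endpoints as unit vectors p₁, p₂ with components (cos φ cos λ, cos φ sin λ, sin φ).
The central angle between the endpoints is δ = arccos(p₁·p₂) ≈ 0.899 rad (51.5°).
Interpolate at f = 1/2 with slerp weights a = sin((1−f)δ)/sin δ ≈ 0.555, b = sin(fδ)/sin δ ≈ 0.555.
p = a·p₁ + b·p₂ ≈ (-0.080, 0.924, 0.374); φ = arcsin(p_z) ≈ 21.94°, λ = atan2(p_y, p_x) ≈ 94.94°.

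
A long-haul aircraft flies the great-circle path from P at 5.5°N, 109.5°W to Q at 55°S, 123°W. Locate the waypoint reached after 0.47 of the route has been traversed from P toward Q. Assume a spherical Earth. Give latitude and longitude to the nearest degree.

Write both endpoints as unit vectors p₁, p₂ with components (cos φ cos λ, cos φ sin λ, sin φ).
The central angle between the endpoints is δ = arccos(p₁·p₂) ≈ 1.074 rad (61.5°).
Interpolate at f = 0.47 with slerp weights a = sin((1−f)δ)/sin δ ≈ 0.613, b = sin(fδ)/sin δ ≈ 0.550.
p = a·p₁ + b·p₂ ≈ (-0.376, -0.840, -0.392); φ = arcsin(p_z) ≈ -23.07°, λ = atan2(p_y, p_x) ≈ -114.09°.

≈ 23°S, 114°W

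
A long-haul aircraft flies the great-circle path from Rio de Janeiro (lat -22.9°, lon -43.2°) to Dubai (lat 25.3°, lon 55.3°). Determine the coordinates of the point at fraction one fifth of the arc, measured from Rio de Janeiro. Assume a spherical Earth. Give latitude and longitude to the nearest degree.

≈ lat -14°, lon -23°

Convert each endpoint to a unit vector on the sphere (x = cos φ cos λ, y = cos φ sin λ, z = sin φ).
The central angle between the endpoints is δ = arccos(p₁·p₂) ≈ 1.864 rad (106.8°).
Interpolate at f = 1/5 with slerp weights a = sin((1−f)δ)/sin δ ≈ 1.041, b = sin(fδ)/sin δ ≈ 0.381.
p = a·p₁ + b·p₂ ≈ (0.895, -0.374, -0.243); φ = arcsin(p_z) ≈ -14.04°, λ = atan2(p_y, p_x) ≈ -22.67°.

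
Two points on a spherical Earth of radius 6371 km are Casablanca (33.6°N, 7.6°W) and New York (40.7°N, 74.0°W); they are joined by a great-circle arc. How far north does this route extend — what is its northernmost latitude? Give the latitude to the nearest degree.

The great circle lies in the plane with unit normal n̂ = (p₁ × p₂)/|p₁ × p₂|.
Here n̂_z ≈ -0.733; the vertex latitude is φ_max = arccos|n̂_z| ≈ 42.9°.
Check via Clairaut: cos φ_max = |cos φ₁| · sin C = cos(33.6°)·sin(61.6°) ≈ 0.733, again giving ≈ 42.9°.

≈ 43°N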